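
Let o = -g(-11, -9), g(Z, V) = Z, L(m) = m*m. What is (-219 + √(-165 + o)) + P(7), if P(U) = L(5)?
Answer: -194 + I*√154 ≈ -194.0 + 12.41*I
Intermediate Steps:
L(m) = m²
P(U) = 25 (P(U) = 5² = 25)
o = 11 (o = -1*(-11) = 11)
(-219 + √(-165 + o)) + P(7) = (-219 + √(-165 + 11)) + 25 = (-219 + √(-154)) + 25 = (-219 + I*√154) + 25 = -194 + I*√154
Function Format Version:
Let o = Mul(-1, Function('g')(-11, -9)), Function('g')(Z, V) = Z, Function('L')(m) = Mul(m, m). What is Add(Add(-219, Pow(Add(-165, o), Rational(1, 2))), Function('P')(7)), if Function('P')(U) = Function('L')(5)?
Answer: Add(-194, Mul(I, Pow(154, Rational(1, 2)))) ≈ Add(-194.00, Mul(12.410, I))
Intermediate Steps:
Function('L')(m) = Pow(m, 2)
Function('P')(U) = 25 (Function('P')(U) = Pow(5, 2) = 25)
o = 11 (o = Mul(-1, -11) = 11)
Add(Add(-219, Pow(Add(-165, o), Rational(1, 2))), Function('P')(7)) = Add(Add(-219, Pow(Add(-165, 11), Rational(1, 2))), 25) = Add(Add(-219, Pow(-154, Rational(1, 2))), 25) = Add(Add(-219, Mul(I, Pow(154, Rational(1, 2)))), 25) = Add(-194, Mul(I, Pow(154, Rational(1, 2))))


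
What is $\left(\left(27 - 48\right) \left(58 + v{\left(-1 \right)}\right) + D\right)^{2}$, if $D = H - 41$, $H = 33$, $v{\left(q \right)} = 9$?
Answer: $2002225$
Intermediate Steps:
$D = -8$ ($D = 33 - 41 = -8$)
$\left(\left(27 - 48\right) \left(58 + v{\left(-1 \right)}\right) + D\right)^{2} = \left(\left(27 - 48\right) \left(58 + 9\right) - 8\right)^{2} = \left(\left(27 - 48\right) 67 - 8\right)^{2} = \left(\left(-21\right) 67 - 8\right)^{2} = \left(-1407 - 8\right)^{2} = \left(-1415\right)^{2} = 2002225$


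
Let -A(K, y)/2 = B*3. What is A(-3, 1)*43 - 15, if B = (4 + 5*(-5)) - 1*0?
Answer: 5403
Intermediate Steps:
B = -21 (B = (4 - 25) + 0 = -21 + 0 = -21)
A(K, y) = 126 (A(K, y) = -(-42)*3 = -2*(-63) = 126)
A(-3, 1)*43 - 15 = 126*43 - 15 = 5418 - 15 = 5403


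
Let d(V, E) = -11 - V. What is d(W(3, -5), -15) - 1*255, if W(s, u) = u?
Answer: -261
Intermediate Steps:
d(W(3, -5), -15) - 1*255 = (-11 - 1*(-5)) - 1*255 = (-11 + 5) - 255 = -6 - 255 = -261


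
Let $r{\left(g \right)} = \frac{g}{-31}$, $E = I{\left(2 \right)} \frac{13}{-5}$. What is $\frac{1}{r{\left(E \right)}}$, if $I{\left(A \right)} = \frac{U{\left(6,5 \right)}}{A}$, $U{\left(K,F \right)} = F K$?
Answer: $\frac{31}{39} \approx 0.79487$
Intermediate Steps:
$I{\left(A \right)} = \frac{30}{A}$ ($I{\left(A \right)} = \frac{5 \cdot 6}{A} = \frac{30}{A}$)
$E = -39$ ($E = \frac{30}{2} \frac{13}{-5} = 30 \cdot \frac{1}{2} \cdot 13 \left(- \frac{1}{5}\right) = 15 \left(- \frac{13}{5}\right) = -39$)
$r{\left(g \right)} = - \frac{g}{31}$ ($r{\left(g \right)} = g \left(- \frac{1}{31}\right) = - \frac{g}{31}$)
$\frac{1}{r{\left(E \right)}} = \frac{1}{\left(- \frac{1}{31}\right) \left(-39\right)} = \frac{1}{\frac{39}{31}} = \frac{31}{39}$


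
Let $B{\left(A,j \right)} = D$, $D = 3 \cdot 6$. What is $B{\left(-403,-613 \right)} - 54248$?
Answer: $-54230$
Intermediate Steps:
$D = 18$
$B{\left(A,j \right)} = 18$
$B{\left(-403,-613 \right)} - 54248 = 18 - 54248 = -54230$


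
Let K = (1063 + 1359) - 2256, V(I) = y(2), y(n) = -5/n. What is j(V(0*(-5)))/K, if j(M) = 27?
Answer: 27/166 ≈ 0.16265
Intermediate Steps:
V(I) = -5/2
K = 166 (K = 2422 - 2256 = 166)
j(V(0*(-5)))/K = 27/166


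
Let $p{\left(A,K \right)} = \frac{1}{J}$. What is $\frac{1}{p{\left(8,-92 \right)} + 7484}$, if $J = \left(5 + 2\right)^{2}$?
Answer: $\frac{49}{366717} \approx 0.00013362$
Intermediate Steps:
$J = 49$ ($J = 7^{2} = 49$)
$p{\left(A,K \right)} = \frac{1}{49}$
$\frac{1}{p{\left(8,-92 \right)} + 7484} = \frac{1}{\frac{1}{49} + 7484} = \frac{1}{\frac{366717}{49}} = \frac{49}{366717}$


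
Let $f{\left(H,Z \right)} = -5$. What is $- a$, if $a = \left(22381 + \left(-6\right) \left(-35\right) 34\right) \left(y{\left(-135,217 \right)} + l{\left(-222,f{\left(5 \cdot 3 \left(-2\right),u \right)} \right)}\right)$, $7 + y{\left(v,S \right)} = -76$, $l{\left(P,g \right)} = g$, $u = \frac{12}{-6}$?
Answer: $2597848$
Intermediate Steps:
$u = -2$ ($u = 12 \left(- \frac{1}{6}\right) = -2$)
$y{\left(v,S \right)} = -83$ ($y{\left(v,S \right)} = -7 - 76 = -83$)
$a = -2597848$ ($a = \left(22381 + \left(-6\right) \left(-35\right) 34\right) \left(-83 - 5\right) = \left(22381 + 210 \cdot 34\right) \left(-88\right) = \left(22381 + 7140\right) \left(-88\right) = 29521 \left(-88\right) = -2597848$)
$- a = \left(-1\right) \left(-2597848\right) = 2597848$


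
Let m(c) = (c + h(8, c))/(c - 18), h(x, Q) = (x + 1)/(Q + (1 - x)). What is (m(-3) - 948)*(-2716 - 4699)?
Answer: 98392601/14 ≈ 7.0280e+6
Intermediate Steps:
h(x, Q) = (1 + x)/(1 + Q - x)
m(c) = (c + 9/(-7 + c))/(-18 + c) (m(c) = (c + (1 + 8)/(1 + c - 1*8))/(c - 18) = (c + 9/(1 + c - 8))/(-18 + c) = (c + 9/(-7 + c))/(-18 + c))
(m(-3) - 948)*(-2716 - 4699) = ((9 - 3*(-7 - 3))/((-18 - 3)*(-7 - 3)) - 948)*(-2716 - 4699) = ((9 - 3*(-10))/(-21*(-10)) - 948)*(-7415) = (-1/21*(-1/10)*(9 + 30) - 948)*(-7415) = (-1/21*(-1/10)*39 - 948)*(-7415) = (13/70 - 948)*(-7415) = -66347/70*(-7415) = 98392601/14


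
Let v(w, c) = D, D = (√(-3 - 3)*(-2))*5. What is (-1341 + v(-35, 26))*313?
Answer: -419733 - 3130*I*√6 ≈ -4.1973e+5 - 7666.9*I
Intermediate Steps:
D = -10*I*√6 (D = (√(-6)*(-2))*5 = ((I*√6)*(-2))*5 = -2*I*√6*5 = -10*I*√6 ≈ -24.495*I)
v(w, c) = -10*I*√6
(-1341 + v(-35, 26))*313 = (-1341 - 10*I*√6)*313 = -419733 - 3130*I*√6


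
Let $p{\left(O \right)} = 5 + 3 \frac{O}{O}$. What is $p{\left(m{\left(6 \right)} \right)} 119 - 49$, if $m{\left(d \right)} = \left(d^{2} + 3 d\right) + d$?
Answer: $903$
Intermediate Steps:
$m{\left(d \right)} = d^{2} + 4 d$
$p{\left(O \right)} = 8$ ($p{\left(O \right)} = 5 + 3 \cdot 1 = 5 + 3 = 8$)
$p{\left(m{\left(6 \right)} \right)} 119 - 49 = 8 \cdot 119 - 49 = 952 - 49 = 903$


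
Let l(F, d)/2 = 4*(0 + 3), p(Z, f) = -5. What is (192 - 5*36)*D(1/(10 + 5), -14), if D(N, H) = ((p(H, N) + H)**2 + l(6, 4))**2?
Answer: 1778700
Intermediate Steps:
l(F, d) = 24 (l(F, d) = 2*(4*(0 + 3)) = 2*(4*3) = 2*12 = 24)
D(N, H) = (24 + (-5 + H)**2)**2 (D(N, H) = ((-5 + H)**2 + 24)**2 = (24 + (-5 + H)**2)**2)
(192 - 5*36)*D(1/(10 + 5), -14) = (192 - 5*36)*(24 + (-5 - 14)**2)**2 = (192 - 180)*(24 + (-19)**2)**2 = 12*(24 + 361)**2 = 12*385**2 = 12*148225 = 1778700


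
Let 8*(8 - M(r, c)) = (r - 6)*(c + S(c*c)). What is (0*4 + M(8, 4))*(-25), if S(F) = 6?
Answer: -275/2 ≈ -137.50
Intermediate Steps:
M(r, c) = 8 - (-6 + r)*(6 + c)/8 (M(r, c) = 8 - (r - 6)*(c + 6)/8 = 8 - (-6 + r)*(6 + c)/8)
(0*4 + M(8, 4))*(-25) = (0*4 + (25/2 - 3/4*8 + (3/4)*4 - 1/8*4*8))*(-25) = (0 + (25/2 - 6 + 3 - 4))*(-25) = (0 + 11/2)*(-25) = (11/2)*(-25) = -275/2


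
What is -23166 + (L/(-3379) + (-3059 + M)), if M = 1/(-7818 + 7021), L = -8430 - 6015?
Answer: -70614067889/2693063 ≈ -26221.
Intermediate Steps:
L = -14445
M = -1/797 (M = 1/(-797) = -1/797 ≈ -0.0012547)
-23166 + (L/(-3379) + (-3059 + M)) = -23166 + (-14445/(-3379) + (-3059 - 1/797)) = -23166 + (-14445*(-1/3379) - 2438024/797) = -23166 + (14445/3379 - 2438024/797) = -23166 - 8226570431/2693063 = -70614067889/2693063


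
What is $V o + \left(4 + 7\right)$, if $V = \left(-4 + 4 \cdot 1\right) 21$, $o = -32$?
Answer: $11$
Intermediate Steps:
$V = 0$ ($V = \left(-4 + 4\right) 21 = 0 \cdot 21 = 0$)
$V o + \left(4 + 7\right) = 0 \left(-32\right) + \left(4 + 7\right) = 0 + 11 = 11$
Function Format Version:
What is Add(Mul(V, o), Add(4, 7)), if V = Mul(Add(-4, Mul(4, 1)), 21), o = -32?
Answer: 11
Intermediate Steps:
V = 0 (V = Mul(Add(-4, 4), 21) = Mul(0, 21) = 0)
Add(Mul(V, o), Add(4, 7)) = Add(Mul(0, -32), Add(4, 7)) = Add(0, 11) = 11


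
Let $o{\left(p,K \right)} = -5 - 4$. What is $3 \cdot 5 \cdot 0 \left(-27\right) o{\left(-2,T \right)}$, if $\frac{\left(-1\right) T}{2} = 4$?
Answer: $0$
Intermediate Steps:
$T = -8$ ($T = \left(-2\right) 4 = -8$)
$o{\left(p,K \right)} = -9$
$3 \cdot 5 \cdot 0 \left(-27\right) o{\left(-2,T \right)} = 3 \cdot 5 \cdot 0 \left(-27\right) \left(-9\right) = 15 \cdot 0 \left(-27\right) \left(-9\right) = 0 \left(-27\right) \left(-9\right) = 0 \left(-9\right) = 0$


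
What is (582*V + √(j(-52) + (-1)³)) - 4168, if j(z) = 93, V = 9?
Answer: 1070 + 2*√23 ≈ 1079.6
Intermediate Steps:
(582*V + √(j(-52) + (-1)³)) - 4168 = (582*9 + √(93 + (-1)³)) - 4168 = (5238 + √(93 - 1)) - 4168 = (5238 + √92) - 4168 = (5238 + 2*√23) - 4168 = 1070 + 2*√23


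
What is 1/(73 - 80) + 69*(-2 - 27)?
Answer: -14008/7 ≈ -2001.1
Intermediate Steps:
1/(73 - 80) + 69*(-2 - 27) = 1/(-7) + 69*(-29) = -⅐ - 2001 = -14008/7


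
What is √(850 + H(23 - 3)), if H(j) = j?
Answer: √870 ≈ 29.496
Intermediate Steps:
√(850 + H(23 - 3)) = √(850 + (23 - 3)) = √(850 + 20) = √870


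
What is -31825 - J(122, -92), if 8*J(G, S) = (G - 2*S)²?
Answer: -87059/2 ≈ -43530.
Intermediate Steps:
J(G, S) = (G - 2*S)²/8
-31825 - J(122, -92) = -31825 - (122 - 2*(-92))²/8 = -31825 - (122 + 184)²/8 = -31825 - 306²/8 = -31825 - 93636/8 = -31825 - 1*23409/2 = -31825 - 23409/2 = -87059/2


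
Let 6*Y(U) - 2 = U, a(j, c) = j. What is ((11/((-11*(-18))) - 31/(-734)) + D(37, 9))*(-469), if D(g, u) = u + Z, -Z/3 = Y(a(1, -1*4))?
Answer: -23539579/6606 ≈ -3563.4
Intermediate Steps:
Y(U) = 1/3 + U/6
Z = -3/2 (Z = -3*(1/3 + (1/6)*1) = -3*(1/3 + 1/6) = -3*1/2 = -3/2 ≈ -1.5000)
D(g, u) = -3/2 + u (D(g, u) = u - 3/2 = -3/2 + u)
((11/((-11*(-18))) - 31/(-734)) + D(37, 9))*(-469) = ((11/((-11*(-18))) - 31/(-734)) + (-3/2 + 9))*(-469) = ((11/198 - 31*(-1/734)) + 15/2)*(-469) = ((11*(1/198) + 31/734) + 15/2)*(-469) = ((1/18 + 31/734) + 15/2)*(-469) = (323/3303 + 15/2)*(-469) = (50191/6606)*(-469) = -23539579/6606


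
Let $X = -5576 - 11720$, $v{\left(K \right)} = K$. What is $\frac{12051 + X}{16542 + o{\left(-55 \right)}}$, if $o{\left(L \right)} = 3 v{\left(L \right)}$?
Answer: $- \frac{5245}{16377} \approx -0.32027$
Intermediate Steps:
$X = -17296$
$o{\left(L \right)} = 3 L$
$\frac{12051 + X}{16542 + o{\left(-55 \right)}} = \frac{12051 - 17296}{16542 + 3 \left(-55\right)} = - \frac{5245}{16542 - 165} = - \frac{5245}{16377}$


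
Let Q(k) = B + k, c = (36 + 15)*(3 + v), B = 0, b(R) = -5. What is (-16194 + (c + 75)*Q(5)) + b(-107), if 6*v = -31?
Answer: -32753/2 ≈ -16377.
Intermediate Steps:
v = -31/6 (v = (⅙)*(-31) = -31/6 ≈ -5.1667)
c = -221/2 (c = (36 + 15)*(3 - 31/6) = 51*(-13/6) = -221/2 ≈ -110.50)
Q(k) = k (Q(k) = 0 + k = k)
(-16194 + (c + 75)*Q(5)) + b(-107) = (-16194 + (-221/2 + 75)*5) - 5 = (-16194 - 71/2*5) - 5 = (-16194 - 355/2) - 5 = -32743/2 - 5 = -32753/2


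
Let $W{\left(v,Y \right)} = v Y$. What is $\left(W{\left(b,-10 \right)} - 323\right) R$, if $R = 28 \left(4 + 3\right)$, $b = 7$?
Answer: $-77028$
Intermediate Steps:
$W{\left(v,Y \right)} = Y v$
$R = 196$ ($R = 28 \cdot 7 = 196$)
$\left(W{\left(b,-10 \right)} - 323\right) R = \left(\left(-10\right) 7 - 323\right) 196 = \left(-70 - 323\right) 196 = \left(-393\right) 196 = -77028$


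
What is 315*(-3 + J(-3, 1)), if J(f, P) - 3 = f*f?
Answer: 2835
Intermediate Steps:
J(f, P) = 3 + f² (J(f, P) = 3 + f*f = 3 + f²)
315*(-3 + J(-3, 1)) = 315*(-3 + (3 + (-3)²)) = 315*(-3 + (3 + 9)) = 315*(-3 + 12) = 315*9 = 2835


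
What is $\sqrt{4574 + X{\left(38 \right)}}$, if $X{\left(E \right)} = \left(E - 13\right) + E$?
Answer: $\sqrt{4637} \approx 68.095$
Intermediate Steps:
$X{\left(E \right)} = -13 + 2 E$ ($X{\left(E \right)} = \left(-13 + E\right) + E = -13 + 2 E$)
$\sqrt{4574 + X{\left(38 \right)}} = \sqrt{4574 + \left(-13 + 2 \cdot 38\right)} = \sqrt{4574 + \left(-13 + 76\right)} = \sqrt{4574 + 63} = \sqrt{4637}$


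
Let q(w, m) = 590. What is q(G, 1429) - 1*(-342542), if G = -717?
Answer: 343132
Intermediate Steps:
q(G, 1429) - 1*(-342542) = 590 - 1*(-342542) = 590 + 342542 = 343132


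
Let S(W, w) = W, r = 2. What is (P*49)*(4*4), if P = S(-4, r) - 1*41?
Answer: -35280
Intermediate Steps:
P = -45 (P = -4 - 1*41 = -4 - 41 = -45)
(P*49)*(4*4) = (-45*49)*(4*4) = -2205*16 = -35280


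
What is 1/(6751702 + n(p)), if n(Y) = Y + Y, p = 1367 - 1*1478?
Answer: 1/6751480 ≈ 1.4812e-7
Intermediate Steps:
p = -111 (p = 1367 - 1478 = -111)
n(Y) = 2*Y
1/(6751702 + n(p)) = 1/(6751702 + 2*(-111)) = 1/(6751702 - 222) = 1/6751480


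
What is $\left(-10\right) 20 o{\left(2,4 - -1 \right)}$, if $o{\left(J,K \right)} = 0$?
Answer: $0$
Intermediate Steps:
$\left(-10\right) 20 o{\left(2,4 - -1 \right)} = \left(-10\right) 20 \cdot 0 = \left(-200\right) 0 = 0$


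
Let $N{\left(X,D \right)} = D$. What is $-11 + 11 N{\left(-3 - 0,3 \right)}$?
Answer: $22$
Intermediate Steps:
$-11 + 11 N{\left(-3 - 0,3 \right)} = -11 + 11 \cdot 3 = -11 + 33 = 22$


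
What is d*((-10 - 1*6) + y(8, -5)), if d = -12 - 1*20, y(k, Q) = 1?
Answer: 480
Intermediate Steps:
d = -32 (d = -12 - 20 = -32)
d*((-10 - 1*6) + y(8, -5)) = -32*((-10 - 1*6) + 1) = -32*((-10 - 6) + 1) = -32*(-16 + 1) = -32*(-15) = 480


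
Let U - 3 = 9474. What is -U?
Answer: -9477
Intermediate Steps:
U = 9477 (U = 3 + 9474 = 9477)
-U = -1*9477 = -9477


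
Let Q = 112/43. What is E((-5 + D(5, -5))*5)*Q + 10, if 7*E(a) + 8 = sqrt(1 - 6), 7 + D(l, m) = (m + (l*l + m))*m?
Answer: 302/43 + 16*I*sqrt(5)/43 ≈ 7.0233 + 0.83203*I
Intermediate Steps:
D(l, m) = -7 + m*(l**2 + 2*m) (D(l, m) = -7 + (m + (l*l + m))*m = -7 + (m + (l**2 + m))*m = -7 + (m + (m + l**2))*m = -7 + (l**2 + 2*m)*m = -7 + m*(l**2 + 2*m))
Q = 112/43 (Q = 112*(1/43) = 112/43 ≈ 2.6047)
E(a) = -8/7 + I*sqrt(5)/7 (E(a) = -8/7 + sqrt(1 - 6)/7 = -8/7 + sqrt(-5)/7 = -8/7 + (I*sqrt(5))/7 = -8/7 + I*sqrt(5)/7)
E((-5 + D(5, -5))*5)*Q + 10 = (-8/7 + I*sqrt(5)/7)*(112/43) + 10 = (-128/43 + 16*I*sqrt(5)/43) + 10 = 302/43 + 16*I*sqrt(5)/43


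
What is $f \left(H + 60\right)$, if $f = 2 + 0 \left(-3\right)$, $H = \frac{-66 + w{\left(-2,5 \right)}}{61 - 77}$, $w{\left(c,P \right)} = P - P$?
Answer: $\frac{513}{4} \approx 128.25$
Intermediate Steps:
$w{\left(c,P \right)} = 0$
$H = \frac{33}{8}$ ($H = \frac{-66 + 0}{61 - 77} = - \frac{66}{-16} = \left(-66\right) \left(- \frac{1}{16}\right) = \frac{33}{8} \approx 4.125$)
$f = 2$ ($f = 2 + 0 = 2$)
$f \left(H + 60\right) = 2 \left(\frac{33}{8} + 60\right) = 2 \cdot \frac{513}{8} = \frac{513}{4}$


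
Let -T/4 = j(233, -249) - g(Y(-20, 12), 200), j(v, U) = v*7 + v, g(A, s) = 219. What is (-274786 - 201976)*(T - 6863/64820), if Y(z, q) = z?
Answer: 101674851252403/32410 ≈ 3.1371e+9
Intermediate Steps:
j(v, U) = 8*v (j(v, U) = 7*v + v = 8*v)
T = -6580 (T = -4*(8*233 - 1*219) = -4*(1864 - 219) = -4*1645 = -6580)
(-274786 - 201976)*(T - 6863/64820) = (-274786 - 201976)*(-6580 - 6863/64820) = -476762*(-6580 - 6863*1/64820) = -476762*(-6580 - 6863/64820) = -476762*(-426522463/64820) = 101674851252403/32410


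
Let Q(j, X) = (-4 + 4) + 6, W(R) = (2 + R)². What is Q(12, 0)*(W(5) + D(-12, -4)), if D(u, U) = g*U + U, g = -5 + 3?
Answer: 318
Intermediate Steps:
g = -2
Q(j, X) = 6 (Q(j, X) = 0 + 6 = 6)
D(u, U) = -U (D(u, U) = -2*U + U = -U)
Q(12, 0)*(W(5) + D(-12, -4)) = 6*((2 + 5)² - 1*(-4)) = 6*(7² + 4) = 6*(49 + 4) = 6*53 = 318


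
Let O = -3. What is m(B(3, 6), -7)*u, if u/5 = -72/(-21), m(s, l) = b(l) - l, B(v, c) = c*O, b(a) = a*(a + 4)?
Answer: 480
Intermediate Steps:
b(a) = a*(4 + a)
B(v, c) = -3*c (B(v, c) = c*(-3) = -3*c)
m(s, l) = -l + l*(4 + l) (m(s, l) = l*(4 + l) - l = -l + l*(4 + l))
u = 120/7 (u = 5*(-72/(-21)) = 5*(-72*(-1/21)) = 5*(24/7) = 120/7 ≈ 17.143)
m(B(3, 6), -7)*u = -7*(3 - 7)*(120/7) = -7*(-4)*(120/7) = 28*(120/7) = 480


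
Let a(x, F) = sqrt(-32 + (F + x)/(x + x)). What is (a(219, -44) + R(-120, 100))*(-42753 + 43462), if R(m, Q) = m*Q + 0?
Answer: -8508000 + 709*I*sqrt(6062358)/438 ≈ -8.508e+6 + 3985.6*I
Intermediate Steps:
R(m, Q) = Q*m (R(m, Q) = Q*m + 0 = Q*m)
a(x, F) = sqrt(-32 + (F + x)/(2*x)) (a(x, F) = sqrt(-32 + (F + x)/((2*x))) = sqrt(-32 + (F + x)*(1/(2*x))) = sqrt(-32 + (F + x)/(2*x)))
(a(219, -44) + R(-120, 100))*(-42753 + 43462) = (sqrt(-126 + 2*(-44)/219)/2 + 100*(-120))*(-42753 + 43462) = (sqrt(-126 + 2*(-44)*(1/219))/2 - 12000)*709 = (sqrt(-126 - 88/219)/2 - 12000)*709 = (sqrt(-27682/219)/2 - 12000)*709 = ((I*sqrt(6062358)/219)/2 - 12000)*709 = (I*sqrt(6062358)/438 - 12000)*709 = (-12000 + I*sqrt(6062358)/438)*709 = -8508000 + 709*I*sqrt(6062358)/438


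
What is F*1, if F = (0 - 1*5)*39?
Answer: -195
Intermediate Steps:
F = -195 (F = (0 - 5)*39 = -5*39 = -195)
F*1 = -195*1 = -195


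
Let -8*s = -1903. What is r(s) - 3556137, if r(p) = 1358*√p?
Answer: -3556137 + 679*√3806/2 ≈ -3.5352e+6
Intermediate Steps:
s = 1903/8 (s = -⅛*(-1903) = 1903/8 ≈ 237.88)
r(s) - 3556137 = 1358*√(1903/8) - 3556137 = 1358*(√3806/4) - 3556137 = 679*√3806/2 - 3556137 = -3556137 + 679*√3806/2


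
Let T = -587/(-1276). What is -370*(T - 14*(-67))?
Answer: -221532875/638 ≈ -3.4723e+5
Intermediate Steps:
T = 587/1276 (T = -587*(-1/1276) = 587/1276 ≈ 0.46003)
-370*(T - 14*(-67)) = -370*(587/1276 - 14*(-67)) = -370*(587/1276 + 938) = -370*1197475/1276 = -221532875/638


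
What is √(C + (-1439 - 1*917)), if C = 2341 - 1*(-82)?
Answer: √67 ≈ 8.1853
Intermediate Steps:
C = 2423 (C = 2341 + 82 = 2423)
√(C + (-1439 - 1*917)) = √(2423 + (-1439 - 1*917)) = √(2423 + (-1439 - 917)) = √(2423 - 2356) = √67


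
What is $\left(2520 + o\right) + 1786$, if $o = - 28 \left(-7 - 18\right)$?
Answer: $5006$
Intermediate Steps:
$o = 700$ ($o = \left(-28\right) \left(-25\right) = 700$)
$\left(2520 + o\right) + 1786 = \left(2520 + 700\right) + 1786 = 3220 + 1786 = 5006$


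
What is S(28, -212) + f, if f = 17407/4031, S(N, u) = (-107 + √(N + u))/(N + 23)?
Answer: 456440/205581 + 2*I*√46/51 ≈ 2.2202 + 0.26597*I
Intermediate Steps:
S(N, u) = (-107 + √(N + u))/(23 + N)
f = 17407/4031 (f = 17407*(1/4031) = 17407/4031 ≈ 4.3183)
S(28, -212) + f = (-107 + √(28 - 212))/(23 + 28) + 17407/4031 = (-107 + √(-184))/51 + 17407/4031 = (-107 + 2*I*√46)/51 + 17407/4031 = (-107/51 + 2*I*√46/51) + 17407/4031 = 456440/205581 + 2*I*√46/51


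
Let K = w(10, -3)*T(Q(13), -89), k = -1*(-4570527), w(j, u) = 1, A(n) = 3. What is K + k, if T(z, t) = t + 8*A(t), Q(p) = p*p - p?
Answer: 4570462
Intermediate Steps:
Q(p) = p² - p
T(z, t) = 24 + t (T(z, t) = t + 8*3 = t + 24 = 24 + t)
k = 4570527
K = -65 (K = 1*(24 - 89) = 1*(-65) = -65)
K + k = -65 + 4570527 = 4570462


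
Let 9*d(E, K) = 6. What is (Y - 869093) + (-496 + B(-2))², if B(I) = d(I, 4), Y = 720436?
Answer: 870283/9 ≈ 96698.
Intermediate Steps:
d(E, K) = ⅔ (d(E, K) = (⅑)*6 = ⅔)
B(I) = ⅔
(Y - 869093) + (-496 + B(-2))² = (720436 - 869093) + (-496 + ⅔)² = -148657 + (-1486/3)² = -148657 + 2208196/9 = 870283/9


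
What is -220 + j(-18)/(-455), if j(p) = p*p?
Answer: -100424/455 ≈ -220.71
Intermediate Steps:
j(p) = p²
-220 + j(-18)/(-455) = -220 + (-18)²/(-455) = -220 - 1/455*324 = -220 - 324/455 = -100424/455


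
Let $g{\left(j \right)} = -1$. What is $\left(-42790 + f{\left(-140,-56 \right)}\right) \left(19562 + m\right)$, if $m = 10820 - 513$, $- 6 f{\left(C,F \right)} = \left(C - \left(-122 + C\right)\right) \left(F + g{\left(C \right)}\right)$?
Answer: $-1243476339$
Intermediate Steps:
$f{\left(C,F \right)} = \frac{61}{3} - \frac{61 F}{3}$ ($f{\left(C,F \right)} = - \frac{\left(C - \left(-122 + C\right)\right) \left(F - 1\right)}{6} = - \frac{122 \left(-1 + F\right)}{6} = - \frac{-122 + 122 F}{6} = \frac{61}{3} - \frac{61 F}{3}$)
$m = 10307$ ($m = 10820 - 513 = 10307$)
$\left(-42790 + f{\left(-140,-56 \right)}\right) \left(19562 + m\right) = \left(-42790 + \left(\frac{61}{3} - - \frac{3416}{3}\right)\right) \left(19562 + 10307\right) = \left(-42790 + \left(\frac{61}{3} + \frac{3416}{3}\right)\right) 29869 = \left(-42790 + 1159\right) 29869 = \left(-41631\right) 29869 = -1243476339$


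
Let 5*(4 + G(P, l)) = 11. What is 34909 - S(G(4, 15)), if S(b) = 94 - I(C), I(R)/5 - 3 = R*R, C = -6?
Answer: 35010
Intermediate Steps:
G(P, l) = -9/5 (G(P, l) = -4 + (⅕)*11 = -4 + 11/5 = -9/5)
I(R) = 15 + 5*R² (I(R) = 15 + 5*(R*R) = 15 + 5*R²)
S(b) = -101 (S(b) = 94 - (15 + 5*(-6)²) = 94 - (15 + 5*36) = 94 - (15 + 180) = 94 - 1*195 = 94 - 195 = -101)
34909 - S(G(4, 15)) = 34909 - 1*(-101) = 34909 + 101 = 35010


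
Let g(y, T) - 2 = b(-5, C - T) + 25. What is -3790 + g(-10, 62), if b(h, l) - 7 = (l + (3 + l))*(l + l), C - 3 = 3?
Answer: 8452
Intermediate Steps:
C = 6 (C = 3 + 3 = 6)
b(h, l) = 7 + 2*l*(3 + 2*l) (b(h, l) = 7 + (l + (3 + l))*(l + l) = 7 + (3 + 2*l)*(2*l) = 7 + 2*l*(3 + 2*l))
g(y, T) = 70 - 6*T + 4*(6 - T)² (g(y, T) = 2 + ((7 + 4*(6 - T)² + 6*(6 - T)) + 25) = 2 + ((7 + 4*(6 - T)² + (36 - 6*T)) + 25) = 2 + ((43 - 6*T + 4*(6 - T)²) + 25) = 2 + (68 - 6*T + 4*(6 - T)²) = 70 - 6*T + 4*(6 - T)²)
-3790 + g(-10, 62) = -3790 + (214 - 54*62 + 4*62²) = -3790 + (214 - 3348 + 4*3844) = -3790 + (214 - 3348 + 15376) = -3790 + 12242 = 8452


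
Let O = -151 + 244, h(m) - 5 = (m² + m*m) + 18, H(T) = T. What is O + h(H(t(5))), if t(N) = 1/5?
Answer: 2902/25 ≈ 116.08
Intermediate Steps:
t(N) = ⅕
h(m) = 23 + 2*m² (h(m) = 5 + ((m² + m*m) + 18) = 5 + ((m² + m²) + 18) = 5 + (2*m² + 18) = 5 + (18 + 2*m²) = 23 + 2*m²)
O = 93
O + h(H(t(5))) = 93 + (23 + 2*(⅕)²) = 93 + (23 + 2*(1/25)) = 93 + (23 + 2/25) = 93 + 577/25 = 2902/25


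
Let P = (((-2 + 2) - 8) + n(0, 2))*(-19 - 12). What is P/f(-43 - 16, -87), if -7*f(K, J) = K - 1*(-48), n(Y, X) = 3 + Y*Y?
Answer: 1085/11 ≈ 98.636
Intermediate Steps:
n(Y, X) = 3 + Y**2
f(K, J) = -48/7 - K/7 (f(K, J) = -(K - 1*(-48))/7 = -(K + 48)/7 = -(48 + K)/7 = -48/7 - K/7)
P = 155 (P = (((-2 + 2) - 8) + (3 + 0**2))*(-19 - 12) = ((0 - 8) + (3 + 0))*(-31) = (-8 + 3)*(-31) = -5*(-31) = 155)
P/f(-43 - 16, -87) = 155/(-48/7 - (-43 - 16)/7) = 155/(-48/7 - 1/7*(-59)) = 155/(-48/7 + 59/7) = 155/(11/7) = 155*(7/11) = 1085/11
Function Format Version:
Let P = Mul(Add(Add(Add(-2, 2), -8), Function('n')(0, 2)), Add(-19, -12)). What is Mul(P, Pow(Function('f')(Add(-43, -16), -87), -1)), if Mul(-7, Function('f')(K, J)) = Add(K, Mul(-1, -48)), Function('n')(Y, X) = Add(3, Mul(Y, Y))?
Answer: Rational(1085, 11) ≈ 98.636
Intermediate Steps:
Function('n')(Y, X) = Add(3, Pow(Y, 2))
Function('f')(K, J) = Add(Rational(-48, 7), Mul(Rational(-1, 7), K)) (Function('f')(K, J) = Mul(Rational(-1, 7), Add(K, Mul(-1, -48))) = Mul(Rational(-1, 7), Add(K, 48)) = Mul(Rational(-1, 7), Add(48, K)) = Add(Rational(-48, 7), Mul(Rational(-1, 7), K)))
P = 155 (P = Mul(Add(Add(Add(-2, 2), -8), Add(3, Pow(0, 2))), Add(-19, -12)) = Mul(Add(Add(0, -8), Add(3, 0)), -31) = Mul(Add(-8, 3), -31) = Mul(-5, -31) = 155)
Mul(P, Pow(Function('f')(Add(-43, -16), -87), -1)) = Mul(155, Pow(Add(Rational(-48, 7), Mul(Rational(-1, 7), Add(-43, -16))), -1)) = Mul(155, Pow(Add(Rational(-48, 7), Mul(Rational(-1, 7), -59)), -1)) = Mul(155, Pow(Add(Rational(-48, 7), Rational(59, 7)), -1)) = Mul(155, Pow(Rational(11, 7), -1)) = Mul(155, Rational(7, 11)) = Rational(1085, 11)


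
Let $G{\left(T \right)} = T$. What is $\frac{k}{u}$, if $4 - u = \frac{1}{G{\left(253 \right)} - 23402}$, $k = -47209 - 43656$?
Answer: $- \frac{2103433885}{92597} \approx -22716.0$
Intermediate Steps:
$k = -90865$
$u = \frac{92597}{23149}$ ($u = 4 - \frac{1}{253 - 23402} = 4 - \frac{1}{-23149} = 4 - - \frac{1}{23149} = 4 + \frac{1}{23149} = \frac{92597}{23149} \approx 4.0$)
$\frac{k}{u} = - \frac{90865}{\frac{92597}{23149}} = \left(-90865\right) \frac{23149}{92597} = - \frac{2103433885}{92597}$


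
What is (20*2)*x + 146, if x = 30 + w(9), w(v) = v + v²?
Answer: 4946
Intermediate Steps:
x = 120 (x = 30 + 9*(1 + 9) = 30 + 9*10 = 30 + 90 = 120)
(20*2)*x + 146 = (20*2)*120 + 146 = 40*120 + 146 = 4800 + 146 = 4946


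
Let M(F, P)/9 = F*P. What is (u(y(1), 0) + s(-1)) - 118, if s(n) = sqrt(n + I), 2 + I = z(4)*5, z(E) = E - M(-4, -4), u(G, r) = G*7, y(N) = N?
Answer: -111 + I*sqrt(703) ≈ -111.0 + 26.514*I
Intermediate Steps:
M(F, P) = 9*F*P (M(F, P) = 9*(F*P) = 9*F*P)
u(G, r) = 7*G
z(E) = -144 + E (z(E) = E - 9*(-4)*(-4) = E - 1*144 = E - 144 = -144 + E)
I = -702 (I = -2 + (-144 + 4)*5 = -2 - 140*5 = -2 - 700 = -702)
s(n) = sqrt(-702 + n) (s(n) = sqrt(n - 702) = sqrt(-702 + n))
(u(y(1), 0) + s(-1)) - 118 = (7*1 + sqrt(-702 - 1)) - 118 = (7 + sqrt(-703)) - 118 = (7 + I*sqrt(703)) - 118 = -111 + I*sqrt(703)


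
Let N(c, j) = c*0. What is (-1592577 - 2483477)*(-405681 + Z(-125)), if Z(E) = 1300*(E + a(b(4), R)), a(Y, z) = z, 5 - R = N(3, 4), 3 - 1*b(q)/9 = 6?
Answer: 2289442086774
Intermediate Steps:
b(q) = -27 (b(q) = 27 - 9*6 = 27 - 54 = -27)
N(c, j) = 0
R = 5 (R = 5 - 1*0 = 5 + 0 = 5)
Z(E) = 6500 + 1300*E (Z(E) = 1300*(E + 5) = 1300*(5 + E) = 6500 + 1300*E)
(-1592577 - 2483477)*(-405681 + Z(-125)) = (-1592577 - 2483477)*(-405681 + (6500 + 1300*(-125))) = -4076054*(-405681 + (6500 - 162500)) = -4076054*(-405681 - 156000) = -4076054*(-561681) = 2289442086774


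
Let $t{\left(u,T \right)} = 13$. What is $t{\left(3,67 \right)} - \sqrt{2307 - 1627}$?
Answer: $13 - 2 \sqrt{170} \approx -13.077$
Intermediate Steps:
$t{\left(3,67 \right)} - \sqrt{2307 - 1627} = 13 - \sqrt{2307 - 1627} = 13 - \sqrt{680} = 13 - 2 \sqrt{170}$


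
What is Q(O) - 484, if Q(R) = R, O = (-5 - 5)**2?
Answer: -384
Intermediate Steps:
O = 100 (O = (-10)**2 = 100)
Q(O) - 484 = 100 - 484 = -384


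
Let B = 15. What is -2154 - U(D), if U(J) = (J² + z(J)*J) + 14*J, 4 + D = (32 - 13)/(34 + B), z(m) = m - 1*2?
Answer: -5130336/2401 ≈ -2136.8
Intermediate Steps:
z(m) = -2 + m (z(m) = m - 2 = -2 + m)
D = -177/49 (D = -4 + (32 - 13)/(34 + 15) = -4 + 19/49 = -177/49 ≈ -3.6122)
U(J) = J² + 14*J + J*(-2 + J) (U(J) = (J² + (-2 + J)*J) + 14*J = (J² + J*(-2 + J)) + 14*J = J² + 14*J + J*(-2 + J))
-2154 - U(D) = -2154 - 2*(-177)*(6 - 177/49)/49 = -2154 - 2*(-177)*117/(49*49) = -2154 - 1*(-41418/2401) = -2154 + 41418/2401 = -5130336/2401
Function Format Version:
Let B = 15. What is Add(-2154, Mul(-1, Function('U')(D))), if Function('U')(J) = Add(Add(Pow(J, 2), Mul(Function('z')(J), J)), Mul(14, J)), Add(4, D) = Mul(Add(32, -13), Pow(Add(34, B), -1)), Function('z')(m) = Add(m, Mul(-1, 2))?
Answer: Rational(-5130336, 2401) ≈ -2136.8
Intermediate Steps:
Function('z')(m) = Add(-2, m) (Function('z')(m) = Add(m, -2) = Add(-2, m))
D = Rational(-177, 49) (D = Add(-4, Mul(Add(32, -13), Pow(Add(34, 15), -1))) = Add(-4, Mul(19, Pow(49, -1))) = Add(-4, Mul(19, Rational(1, 49))) = Add(-4, Rational(19, 49)) = Rational(-177, 49) ≈ -3.6122)
Function('U')(J) = Add(Pow(J, 2), Mul(14, J), Mul(J, Add(-2, J))) (Function('U')(J) = Add(Add(Pow(J, 2), Mul(Add(-2, J), J)), Mul(14, J)) = Add(Add(Pow(J, 2), Mul(J, Add(-2, J))), Mul(14, J)) = Add(Pow(J, 2), Mul(14, J), Mul(J, Add(-2, J))))
Add(-2154, Mul(-1, Function('U')(D))) = Add(-2154, Mul(-1, Mul(2, Rational(-177, 49), Add(6, Rational(-177, 49))))) = Add(-2154, Mul(-1, Mul(2, Rational(-177, 49), Rational(117, 49)))) = Add(-2154, Mul(-1, Rational(-41418, 2401))) = Add(-2154, Rational(41418, 2401)) = Rational(-5130336, 2401)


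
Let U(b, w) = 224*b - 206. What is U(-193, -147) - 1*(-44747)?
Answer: 1309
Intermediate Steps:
U(b, w) = -206 + 224*b
U(-193, -147) - 1*(-44747) = (-206 + 224*(-193)) - 1*(-44747) = (-206 - 43232) + 44747 = -43438 + 44747 = 1309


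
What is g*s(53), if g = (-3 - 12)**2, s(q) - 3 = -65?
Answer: -13950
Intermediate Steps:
s(q) = -62 (s(q) = 3 - 65 = -62)
g = 225 (g = (-15)**2 = 225)
g*s(53) = 225*(-62) = -13950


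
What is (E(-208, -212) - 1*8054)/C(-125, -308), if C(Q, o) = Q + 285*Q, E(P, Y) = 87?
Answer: 7967/35750 ≈ 0.22285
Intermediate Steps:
C(Q, o) = 286*Q
(E(-208, -212) - 1*8054)/C(-125, -308) = (87 - 1*8054)/((286*(-125))) = (87 - 8054)/(-35750) = -7967*(-1/35750) = 7967/35750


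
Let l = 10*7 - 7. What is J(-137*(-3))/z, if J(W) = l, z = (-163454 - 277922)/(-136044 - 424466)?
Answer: 17656065/220688 ≈ 80.005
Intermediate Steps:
l = 63 (l = 70 - 7 = 63)
z = 220688/280255 (z = -441376/(-560510) = -441376*(-1/560510) = 220688/280255 ≈ 0.78745)
J(W) = 63
J(-137*(-3))/z = 63/(220688/280255) = 63*(280255/220688) = 17656065/220688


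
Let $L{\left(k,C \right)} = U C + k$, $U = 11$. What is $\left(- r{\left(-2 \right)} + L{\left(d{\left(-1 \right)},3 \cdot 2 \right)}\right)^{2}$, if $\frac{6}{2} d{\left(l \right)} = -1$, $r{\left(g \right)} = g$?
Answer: $\frac{41209}{9} \approx 4578.8$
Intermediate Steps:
$d{\left(l \right)} = - \frac{1}{3}$ ($d{\left(l \right)} = \frac{1}{3} \left(-1\right) = - \frac{1}{3}$)
$L{\left(k,C \right)} = k + 11 C$ ($L{\left(k,C \right)} = 11 C + k = k + 11 C$)
$\left(- r{\left(-2 \right)} + L{\left(d{\left(-1 \right)},3 \cdot 2 \right)}\right)^{2} = \left(\left(-1\right) \left(-2\right) - \left(\frac{1}{3} - 11 \cdot 3 \cdot 2\right)\right)^{2} = \left(2 + \left(- \frac{1}{3} + 11 \cdot 6\right)\right)^{2} = \left(2 + \left(- \frac{1}{3} + 66\right)\right)^{2} = \left(2 + \frac{197}{3}\right)^{2} = \left(\frac{203}{3}\right)^{2} = \frac{41209}{9}$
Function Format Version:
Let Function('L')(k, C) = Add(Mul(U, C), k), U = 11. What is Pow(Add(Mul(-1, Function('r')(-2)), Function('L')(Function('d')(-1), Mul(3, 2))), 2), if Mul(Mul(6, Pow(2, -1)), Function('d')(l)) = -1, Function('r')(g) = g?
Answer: Rational(41209, 9) ≈ 4578.8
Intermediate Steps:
Function('d')(l) = Rational(-1, 3) (Function('d')(l) = Mul(Rational(1, 3), -1) = Rational(-1, 3))
Function('L')(k, C) = Add(k, Mul(11, C)) (Function('L')(k, C) = Add(Mul(11, C), k) = Add(k, Mul(11, C)))
Pow(Add(Mul(-1, Function('r')(-2)), Function('L')(Function('d')(-1), Mul(3, 2))), 2) = Pow(Add(Mul(-1, -2), Add(Rational(-1, 3), Mul(11, Mul(3, 2)))), 2) = Pow(Add(2, Add(Rational(-1, 3), Mul(11, 6))), 2) = Pow(Add(2, Add(Rational(-1, 3), 66)), 2) = Pow(Add(2, Rational(197, 3)), 2) = Pow(Rational(203, 3), 2) = Rational(41209, 9)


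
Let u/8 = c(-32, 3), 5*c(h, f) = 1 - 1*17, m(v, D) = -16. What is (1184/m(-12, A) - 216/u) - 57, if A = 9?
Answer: -1961/16 ≈ -122.56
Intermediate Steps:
c(h, f) = -16/5 (c(h, f) = (1 - 1*17)/5 = (1 - 17)/5 = (1/5)*(-16) = -16/5)
u = -128/5 (u = 8*(-16/5) = -128/5 ≈ -25.600)
(1184/m(-12, A) - 216/u) - 57 = (1184/(-16) - 216/(-128/5)) - 57 = (1184*(-1/16) - 216*(-5/128)) - 57 = (-74 + 135/16) - 57 = -1049/16 - 57 = -1961/16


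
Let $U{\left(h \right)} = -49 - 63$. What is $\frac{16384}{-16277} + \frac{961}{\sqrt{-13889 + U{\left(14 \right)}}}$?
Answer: $- \frac{16384}{16277} - \frac{961 i \sqrt{14001}}{14001} \approx -1.0066 - 8.1216 i$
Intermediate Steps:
$U{\left(h \right)} = -112$ ($U{\left(h \right)} = -49 - 63 = -112$)
$\frac{16384}{-16277} + \frac{961}{\sqrt{-13889 + U{\left(14 \right)}}} = \frac{16384}{-16277} + \frac{961}{\sqrt{-13889 - 112}} = 16384 \left(- \frac{1}{16277}\right) + \frac{961}{\sqrt{-14001}} = - \frac{16384}{16277} + \frac{961}{i \sqrt{14001}} = - \frac{16384}{16277} + 961 \left(- \frac{i \sqrt{14001}}{14001}\right) = - \frac{16384}{16277} - \frac{961 i \sqrt{14001}}{14001}$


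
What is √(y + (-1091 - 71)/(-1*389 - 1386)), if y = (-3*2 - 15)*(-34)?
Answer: 28*√114878/355 ≈ 26.733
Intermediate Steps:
y = 714 (y = (-6 - 15)*(-34) = -21*(-34) = 714)
√(y + (-1091 - 71)/(-1*389 - 1386)) = √(714 + (-1091 - 71)/(-1*389 - 1386)) = √(714 - 1162/(-389 - 1386)) = √(714 - 1162/(-1775)) = √(714 - 1162*(-1/1775)) = √(714 + 1162/1775) = √(1268512/1775) = 28*√114878/355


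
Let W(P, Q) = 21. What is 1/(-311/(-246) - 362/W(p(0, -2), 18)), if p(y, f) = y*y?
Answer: -574/9169 ≈ -0.062602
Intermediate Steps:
p(y, f) = y²
1/(-311/(-246) - 362/W(p(0, -2), 18)) = 1/(-311/(-246) - 362/21) = 1/(-311*(-1/246) - 362*1/21) = 1/(311/246 - 362/21) = 1/(-9169/574) = -574/9169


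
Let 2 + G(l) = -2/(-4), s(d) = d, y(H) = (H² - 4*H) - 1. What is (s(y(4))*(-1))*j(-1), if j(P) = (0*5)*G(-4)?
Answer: 0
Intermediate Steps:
y(H) = -1 + H² - 4*H
G(l) = -3/2 (G(l) = -2 - 2/(-4) = -2 - 2*(-¼) = -2 + ½ = -3/2)
j(P) = 0 (j(P) = (0*5)*(-3/2) = 0*(-3/2) = 0)
(s(y(4))*(-1))*j(-1) = ((-1 + 4² - 4*4)*(-1))*0 = ((-1 + 16 - 16)*(-1))*0 = -1*(-1)*0 = 1*0 = 0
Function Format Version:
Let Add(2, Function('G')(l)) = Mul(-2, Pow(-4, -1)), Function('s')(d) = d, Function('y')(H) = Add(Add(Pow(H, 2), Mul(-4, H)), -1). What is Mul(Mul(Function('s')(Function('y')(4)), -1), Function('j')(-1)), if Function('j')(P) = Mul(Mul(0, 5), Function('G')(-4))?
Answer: 0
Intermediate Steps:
Function('y')(H) = Add(-1, Pow(H, 2), Mul(-4, H))
Function('G')(l) = Rational(-3, 2) (Function('G')(l) = Add(-2, Mul(-2, Pow(-4, -1))) = Add(-2, Mul(-2, Rational(-1, 4))) = Add(-2, Rational(1, 2)) = Rational(-3, 2))
Function('j')(P) = 0 (Function('j')(P) = Mul(Mul(0, 5), Rational(-3, 2)) = Mul(0, Rational(-3, 2)) = 0)
Mul(Mul(Function('s')(Function('y')(4)), -1), Function('j')(-1)) = Mul(Mul(Add(-1, Pow(4, 2), Mul(-4, 4)), -1), 0) = Mul(Mul(Add(-1, 16, -16), -1), 0) = Mul(Mul(-1, -1), 0) = Mul(1, 0) = 0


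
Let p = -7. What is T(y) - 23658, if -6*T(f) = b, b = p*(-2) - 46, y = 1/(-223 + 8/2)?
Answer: -70958/3 ≈ -23653.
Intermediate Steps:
y = -1/219 (y = 1/(-223 + 8*(½)) = 1/(-223 + 4) = 1/(-219) = -1/219 ≈ -0.0045662)
b = -32 (b = -7*(-2) - 46 = 14 - 46 = -32)
T(f) = 16/3 (T(f) = -⅙*(-32) = 16/3)
T(y) - 23658 = 16/3 - 23658 = -70958/3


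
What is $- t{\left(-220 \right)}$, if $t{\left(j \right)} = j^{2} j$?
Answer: $10648000$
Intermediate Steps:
$t{\left(j \right)} = j^{3}$
$- t{\left(-220 \right)} = - \left(-220\right)^{3} = \left(-1\right) \left(-10648000\right) = 10648000$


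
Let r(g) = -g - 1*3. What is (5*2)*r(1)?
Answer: -40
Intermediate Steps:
r(g) = -3 - g (r(g) = -g - 3 = -3 - g)
(5*2)*r(1) = (5*2)*(-3 - 1*1) = 10*(-3 - 1) = 10*(-4) = -40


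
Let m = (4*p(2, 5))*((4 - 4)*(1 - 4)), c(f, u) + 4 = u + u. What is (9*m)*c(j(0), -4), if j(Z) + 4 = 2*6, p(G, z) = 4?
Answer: 0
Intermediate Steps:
j(Z) = 8 (j(Z) = -4 + 2*6 = -4 + 12 = 8)
c(f, u) = -4 + 2*u (c(f, u) = -4 + (u + u) = -4 + 2*u)
m = 0 (m = (4*4)*((4 - 4)*(1 - 4)) = 16*(0*(-3)) = 16*0 = 0)
(9*m)*c(j(0), -4) = (9*0)*(-4 + 2*(-4)) = 0*(-4 - 8) = 0*(-12) = 0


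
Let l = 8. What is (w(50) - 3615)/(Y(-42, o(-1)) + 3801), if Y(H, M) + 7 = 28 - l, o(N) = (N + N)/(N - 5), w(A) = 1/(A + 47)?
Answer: -175327/184979 ≈ -0.94782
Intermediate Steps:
w(A) = 1/(47 + A)
o(N) = 2*N/(-5 + N) (o(N) = (2*N)/(-5 + N) = 2*N/(-5 + N))
Y(H, M) = 13 (Y(H, M) = -7 + (28 - 1*8) = -7 + (28 - 8) = -7 + 20 = 13)
(w(50) - 3615)/(Y(-42, o(-1)) + 3801) = (1/(47 + 50) - 3615)/(13 + 3801) = (1/97 - 3615)/3814 = (1/97 - 3615)*(1/3814) = -350654/97*1/3814 = -175327/184979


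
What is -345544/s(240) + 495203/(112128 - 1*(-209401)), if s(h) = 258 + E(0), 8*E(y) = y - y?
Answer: -55487327201/41477241 ≈ -1337.8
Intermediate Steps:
E(y) = 0 (E(y) = (y - y)/8 = (⅛)*0 = 0)
s(h) = 258 (s(h) = 258 + 0 = 258)
-345544/s(240) + 495203/(112128 - 1*(-209401)) = -345544/258 + 495203/(112128 - 1*(-209401)) = -345544*1/258 + 495203/(112128 + 209401) = -172772/129 + 495203/321529 = -55487327201/41477241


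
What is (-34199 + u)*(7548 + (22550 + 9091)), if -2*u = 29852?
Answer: -1925159625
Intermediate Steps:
u = -14926 (u = -½*29852 = -14926)
(-34199 + u)*(7548 + (22550 + 9091)) = (-34199 - 14926)*(7548 + (22550 + 9091)) = -49125*(7548 + 31641) = -49125*39189 = -1925159625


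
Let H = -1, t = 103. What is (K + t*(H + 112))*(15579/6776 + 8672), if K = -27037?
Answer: -229289275951/1694 ≈ -1.3535e+8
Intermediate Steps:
(K + t*(H + 112))*(15579/6776 + 8672) = (-27037 + 103*(-1 + 112))*(15579/6776 + 8672) = (-27037 + 103*111)*(15579*(1/6776) + 8672) = (-27037 + 11433)*(15579/6776 + 8672) = -15604*58777051/6776 = -229289275951/1694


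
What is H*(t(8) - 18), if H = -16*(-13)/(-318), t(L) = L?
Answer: 1040/159 ≈ 6.5409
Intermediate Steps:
H = -104/159 (H = 208*(-1/318) = -104/159 ≈ -0.65409)
H*(t(8) - 18) = -104*(8 - 18)/159 = -104/159*(-10) = 1040/159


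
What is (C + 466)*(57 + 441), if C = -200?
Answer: 132468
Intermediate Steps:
(C + 466)*(57 + 441) = (-200 + 466)*(57 + 441) = 266*498 = 132468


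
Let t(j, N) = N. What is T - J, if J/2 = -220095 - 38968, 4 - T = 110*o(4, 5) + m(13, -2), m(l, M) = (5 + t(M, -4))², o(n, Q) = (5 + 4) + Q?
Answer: 516589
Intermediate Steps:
o(n, Q) = 9 + Q
m(l, M) = 1 (m(l, M) = (5 - 4)² = 1² = 1)
T = -1537 (T = 4 - (110*(9 + 5) + 1) = 4 - (110*14 + 1) = 4 - (1540 + 1) = 4 - 1*1541 = 4 - 1541 = -1537)
J = -518126 (J = 2*(-220095 - 38968) = 2*(-259063) = -518126)
T - J = -1537 - 1*(-518126) = -1537 + 518126 = 516589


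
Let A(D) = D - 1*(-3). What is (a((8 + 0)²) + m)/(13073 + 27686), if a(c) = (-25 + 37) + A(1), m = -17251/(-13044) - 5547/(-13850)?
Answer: 1600915909/3681748242300 ≈ 0.00043482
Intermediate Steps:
A(D) = 3 + D (A(D) = D + 3 = 3 + D)
m = 155640709/90329700 (m = -17251*(-1/13044) - 5547*(-1/13850) = 17251/13044 + 5547/13850 = 155640709/90329700 ≈ 1.7230)
a(c) = 16 (a(c) = (-25 + 37) + (3 + 1) = 12 + 4 = 16)
(a((8 + 0)²) + m)/(13073 + 27686) = (16 + 155640709/90329700)/(13073 + 27686) = (1600915909/90329700)/40759 = (1600915909/90329700)*(1/40759) = 1600915909/3681748242300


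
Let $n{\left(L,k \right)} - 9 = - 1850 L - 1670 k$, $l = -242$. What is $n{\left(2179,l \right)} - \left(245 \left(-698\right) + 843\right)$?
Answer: $-3456834$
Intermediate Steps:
$n{\left(L,k \right)} = 9 - 1850 L - 1670 k$ ($n{\left(L,k \right)} = 9 - \left(1670 k + 1850 L\right) = 9 - 1850 L - 1670 k$)
$n{\left(2179,l \right)} - \left(245 \left(-698\right) + 843\right) = \left(9 - 4031150 - -404140\right) - \left(245 \left(-698\right) + 843\right) = \left(9 - 4031150 + 404140\right) - \left(-171010 + 843\right) = -3627001 - -170167 = -3627001 + 170167 = -3456834$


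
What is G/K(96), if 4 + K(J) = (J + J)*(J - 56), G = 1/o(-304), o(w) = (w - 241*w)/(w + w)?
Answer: -1/921120 ≈ -1.0856e-6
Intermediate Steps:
o(w) = -120 (o(w) = (-240*w)/((2*w)) = (-240*w)*(1/(2*w)) = -120)
G = -1/120 (G = 1/(-120) = -1/120 ≈ -0.0083333)
K(J) = -4 + 2*J*(-56 + J) (K(J) = -4 + (J + J)*(J - 56) = -4 + (2*J)*(-56 + J) = -4 + 2*J*(-56 + J))
G/K(96) = -1/(120*(-4 - 112*96 + 2*96²)) = -1/(120*(-4 - 10752 + 2*9216)) = -1/(120*(-4 - 10752 + 18432)) = -1/120/7676 = -1/120*1/7676 = -1/921120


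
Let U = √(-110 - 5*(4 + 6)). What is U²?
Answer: -160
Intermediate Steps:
U = 4*I*√10 (U = √(-110 - 5*10) = √(-110 - 50) = √(-160) = 4*I*√10 ≈ 12.649*I)
U² = (4*I*√10)² = -160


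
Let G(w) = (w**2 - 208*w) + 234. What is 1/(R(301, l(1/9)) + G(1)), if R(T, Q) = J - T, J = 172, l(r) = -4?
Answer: -1/102 ≈ -0.0098039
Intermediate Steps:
G(w) = 234 + w**2 - 208*w
R(T, Q) = 172 - T
1/(R(301, l(1/9)) + G(1)) = 1/((172 - 1*301) + (234 + 1**2 - 208*1)) = 1/((172 - 301) + (234 + 1 - 208)) = 1/(-129 + 27) = 1/(-102) = -1/102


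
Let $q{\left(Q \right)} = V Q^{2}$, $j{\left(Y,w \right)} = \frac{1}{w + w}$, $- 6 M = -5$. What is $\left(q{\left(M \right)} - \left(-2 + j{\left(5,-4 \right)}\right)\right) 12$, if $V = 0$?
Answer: $\frac{51}{2} \approx 25.5$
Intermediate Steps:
$M = \frac{5}{6}$ ($M = \left(- \frac{1}{6}\right) \left(-5\right) = \frac{5}{6} \approx 0.83333$)
$j{\left(Y,w \right)} = \frac{1}{2 w}$
$q{\left(Q \right)} = 0$ ($q{\left(Q \right)} = 0 Q^{2} = 0$)
$\left(q{\left(M \right)} - \left(-2 + j{\left(5,-4 \right)}\right)\right) 12 = \left(0 + \left(2 - \frac{1}{2 \left(-4\right)}\right)\right) 12 = \left(0 + \left(2 - \frac{1}{2} \left(- \frac{1}{4}\right)\right)\right) 12 = \left(0 + \left(2 - - \frac{1}{8}\right)\right) 12 = \left(0 + \left(2 + \frac{1}{8}\right)\right) 12 = \left(0 + \frac{17}{8}\right) 12 = \frac{17}{8} \cdot 12 = \frac{51}{2}$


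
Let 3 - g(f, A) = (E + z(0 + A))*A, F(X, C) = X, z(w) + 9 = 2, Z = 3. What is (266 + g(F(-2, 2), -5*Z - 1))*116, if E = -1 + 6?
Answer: 27492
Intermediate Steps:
z(w) = -7 (z(w) = -9 + 2 = -7)
E = 5
g(f, A) = 3 + 2*A (g(f, A) = 3 - (5 - 7)*A = 3 - (-2)*A = 3 + 2*A)
(266 + g(F(-2, 2), -5*Z - 1))*116 = (266 + (3 + 2*(-5*3 - 1)))*116 = (266 + (3 + 2*(-15 - 1)))*116 = (266 + (3 + 2*(-16)))*116 = (266 + (3 - 32))*116 = (266 - 29)*116 = 237*116 = 27492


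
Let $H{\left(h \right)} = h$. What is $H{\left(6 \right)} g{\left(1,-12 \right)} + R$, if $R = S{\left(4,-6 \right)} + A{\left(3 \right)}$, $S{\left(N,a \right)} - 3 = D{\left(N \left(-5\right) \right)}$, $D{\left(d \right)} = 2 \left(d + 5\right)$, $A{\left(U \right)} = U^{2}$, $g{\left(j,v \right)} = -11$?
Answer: $-84$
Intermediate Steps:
$D{\left(d \right)} = 10 + 2 d$ ($D{\left(d \right)} = 2 \left(5 + d\right) = 10 + 2 d$)
$S{\left(N,a \right)} = 13 - 10 N$ ($S{\left(N,a \right)} = 3 + \left(10 + 2 N \left(-5\right)\right) = 3 + \left(10 + 2 \left(- 5 N\right)\right) = 3 - \left(-10 + 10 N\right) = 13 - 10 N$)
$R = -18$ ($R = \left(13 - 40\right) + 3^{2} = \left(13 - 40\right) + 9 = -27 + 9 = -18$)
$H{\left(6 \right)} g{\left(1,-12 \right)} + R = 6 \left(-11\right) - 18 = -66 - 18 = -84$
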